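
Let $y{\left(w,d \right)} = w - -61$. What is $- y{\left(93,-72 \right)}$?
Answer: $-154$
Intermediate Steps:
$y{\left(w,d \right)} = 61 + w$ ($y{\left(w,d \right)} = w + 61 = 61 + w$)
$- y{\left(93,-72 \right)} = - (61 + 93) = \left(-1\right) 154 = -154$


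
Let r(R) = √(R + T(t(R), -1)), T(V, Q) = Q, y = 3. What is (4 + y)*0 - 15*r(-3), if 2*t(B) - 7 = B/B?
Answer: -30*I ≈ -30.0*I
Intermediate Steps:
t(B) = 4 (t(B) = 7/2 + (B/B)/2 = 7/2 + (½)*1 = 7/2 + ½ = 4)
r(R) = √(-1 + R) (r(R) = √(R - 1) = √(-1 + R))
(4 + y)*0 - 15*r(-3) = (4 + 3)*0 - 15*√(-1 - 3) = 7*0 - 30*I = 0 - 30*I = -30*I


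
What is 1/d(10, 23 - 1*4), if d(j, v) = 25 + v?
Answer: 1/44 ≈ 0.022727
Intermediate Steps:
1/d(10, 23 - 1*4) = 1/(25 + (23 - 1*4)) = 1/(25 + (23 - 4)) = 1/(25 + 19) = 1/44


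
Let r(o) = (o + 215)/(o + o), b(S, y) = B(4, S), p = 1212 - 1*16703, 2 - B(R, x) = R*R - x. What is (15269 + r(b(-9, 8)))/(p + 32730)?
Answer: 351091/396497 ≈ 0.88548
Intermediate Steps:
B(R, x) = 2 + x - R² (B(R, x) = 2 - (R*R - x) = 2 - (R² - x) = 2 + (x - R²) = 2 + x - R²)
p = -15491 (p = 1212 - 16703 = -15491)
b(S, y) = -14 + S (b(S, y) = 2 + S - 1*4² = 2 + S - 1*16 = 2 + S - 16 = -14 + S)
r(o) = (215 + o)/(2*o) (r(o) = (215 + o)/((2*o)) = (215 + o)*(1/(2*o)) = (215 + o)/(2*o))
(15269 + r(b(-9, 8)))/(p + 32730) = (15269 + (215 + (-14 - 9))/(2*(-14 - 9)))/(-15491 + 32730) = (15269 + (½)*(215 - 23)/(-23))/17239 = (15269 + (½)*(-1/23)*192)*(1/17239) = (15269 - 96/23)*(1/17239) = (351091/23)*(1/17239) = 351091/396497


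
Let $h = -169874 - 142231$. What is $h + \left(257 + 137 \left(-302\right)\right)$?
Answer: $-353222$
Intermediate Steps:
$h = -312105$
$h + \left(257 + 137 \left(-302\right)\right) = -312105 + \left(257 + 137 \left(-302\right)\right) = -312105 + \left(257 - 41374\right) = -312105 - 41117 = -353222$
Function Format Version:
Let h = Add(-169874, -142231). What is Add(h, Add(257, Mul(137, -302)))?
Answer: -353222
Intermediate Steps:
h = -312105
Add(h, Add(257, Mul(137, -302))) = Add(-312105, Add(257, Mul(137, -302))) = Add(-312105, Add(257, -41374)) = Add(-312105, -41117) = -353222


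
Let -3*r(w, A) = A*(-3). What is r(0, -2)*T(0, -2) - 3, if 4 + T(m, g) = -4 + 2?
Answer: 9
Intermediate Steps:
r(w, A) = A (r(w, A) = -A*(-3)/3 = -(-1)*A = A)
T(m, g) = -6 (T(m, g) = -4 + (-4 + 2) = -4 - 2 = -6)
r(0, -2)*T(0, -2) - 3 = -2*(-6) - 3 = 12 - 3 = 9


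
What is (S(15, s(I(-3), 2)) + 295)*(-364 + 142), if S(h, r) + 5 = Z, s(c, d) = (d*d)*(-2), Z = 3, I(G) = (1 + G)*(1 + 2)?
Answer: -65046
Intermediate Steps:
I(G) = 3 + 3*G (I(G) = (1 + G)*3 = 3 + 3*G)
s(c, d) = -2*d² (s(c, d) = d²*(-2) = -2*d²)
S(h, r) = -2 (S(h, r) = -5 + 3 = -2)
(S(15, s(I(-3), 2)) + 295)*(-364 + 142) = (-2 + 295)*(-364 + 142) = 293*(-222) = -65046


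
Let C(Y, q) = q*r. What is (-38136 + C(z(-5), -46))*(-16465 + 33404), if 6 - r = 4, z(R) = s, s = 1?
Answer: -647544092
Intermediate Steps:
z(R) = 1
r = 2 (r = 6 - 1*4 = 6 - 4 = 2)
C(Y, q) = 2*q (C(Y, q) = q*2 = 2*q)
(-38136 + C(z(-5), -46))*(-16465 + 33404) = (-38136 + 2*(-46))*(-16465 + 33404) = (-38136 - 92)*16939 = -38228*16939 = -647544092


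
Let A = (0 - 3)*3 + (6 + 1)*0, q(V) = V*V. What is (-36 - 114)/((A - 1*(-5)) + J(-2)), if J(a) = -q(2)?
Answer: 75/4 ≈ 18.750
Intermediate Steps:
q(V) = V**2
J(a) = -4 (J(a) = -1*2**2 = -1*4 = -4)
A = -9 (A = -3*3 + 7*0 = -9 + 0 = -9)
(-36 - 114)/((A - 1*(-5)) + J(-2)) = (-36 - 114)/((-9 - 1*(-5)) - 4) = -150/((-9 + 5) - 4) = -150/(-4 - 4) = -150/(-8) = -150*(-1/8) = 75/4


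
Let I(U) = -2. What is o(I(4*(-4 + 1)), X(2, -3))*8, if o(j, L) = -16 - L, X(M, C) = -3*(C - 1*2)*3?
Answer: -488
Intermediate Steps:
X(M, C) = 18 - 9*C (X(M, C) = -3*(C - 2)*3 = -3*(-2 + C)*3 = (6 - 3*C)*3 = 18 - 9*C)
o(I(4*(-4 + 1)), X(2, -3))*8 = (-16 - (18 - 9*(-3)))*8 = (-16 - (18 + 27))*8 = (-16 - 1*45)*8 = (-16 - 45)*8 = -61*8 = -488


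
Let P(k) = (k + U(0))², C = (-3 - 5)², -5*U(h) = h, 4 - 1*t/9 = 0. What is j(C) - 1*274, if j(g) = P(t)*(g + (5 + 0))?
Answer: 89150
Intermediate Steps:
t = 36 (t = 36 - 9*0 = 36 + 0 = 36)
U(h) = -h/5
C = 64 (C = (-8)² = 64)
P(k) = k² (P(k) = (k - ⅕*0)² = (k + 0)² = k²)
j(g) = 6480 + 1296*g (j(g) = 36²*(g + (5 + 0)) = 1296*(g + 5) = 1296*(5 + g) = 6480 + 1296*g)
j(C) - 1*274 = (6480 + 1296*64) - 1*274 = (6480 + 82944) - 274 = 89424 - 274 = 89150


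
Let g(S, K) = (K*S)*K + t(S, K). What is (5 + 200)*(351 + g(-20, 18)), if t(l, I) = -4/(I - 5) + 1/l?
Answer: -65338953/52 ≈ -1.2565e+6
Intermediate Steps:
t(l, I) = 1/l - 4/(-5 + I) (t(l, I) = -4/(-5 + I) + 1/l = 1/l - 4/(-5 + I))
g(S, K) = S*K² + (-5 + K - 4*S)/(S*(-5 + K)) (g(S, K) = (K*S)*K + (-5 + K - 4*S)/(S*(-5 + K)) = S*K² + (-5 + K - 4*S)/(S*(-5 + K)))
(5 + 200)*(351 + g(-20, 18)) = (5 + 200)*(351 + (-5 + 18 - 4*(-20) + 18²*(-20)²*(-5 + 18))/((-20)*(-5 + 18))) = 205*(351 - 1/20*(-5 + 18 + 80 + 324*400*13)/13) = 205*(351 - 1/20*1/13*(-5 + 18 + 80 + 1684800)) = 205*(351 - 1/20*1/13*1684893) = 205*(351 - 1684893/260) = 205*(-1593633/260) = -65338953/52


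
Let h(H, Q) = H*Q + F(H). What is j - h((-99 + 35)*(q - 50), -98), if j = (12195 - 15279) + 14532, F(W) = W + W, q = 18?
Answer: 208056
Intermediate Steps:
F(W) = 2*W
j = 11448 (j = -3084 + 14532 = 11448)
h(H, Q) = 2*H + H*Q (h(H, Q) = H*Q + 2*H = 2*H + H*Q)
j - h((-99 + 35)*(q - 50), -98) = 11448 - (-99 + 35)*(18 - 50)*(2 - 98) = 11448 - (-64*(-32))*(-96) = 11448 - 2048*(-96) = 11448 - 1*(-196608) = 11448 + 196608 = 208056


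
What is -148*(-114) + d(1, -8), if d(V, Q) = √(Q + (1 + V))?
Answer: 16872 + I*√6 ≈ 16872.0 + 2.4495*I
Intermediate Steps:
d(V, Q) = √(1 + Q + V)
-148*(-114) + d(1, -8) = -148*(-114) + √(1 - 8 + 1) = 16872 + √(-6) = 16872 + I*√6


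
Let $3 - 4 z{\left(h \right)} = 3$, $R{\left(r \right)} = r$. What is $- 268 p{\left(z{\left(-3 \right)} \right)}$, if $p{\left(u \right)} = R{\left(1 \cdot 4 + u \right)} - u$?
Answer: $-1072$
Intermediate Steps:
$z{\left(h \right)} = 0$ ($z{\left(h \right)} = \frac{3}{4} - \frac{3}{4} = 0$)
$p{\left(u \right)} = 4$ ($p{\left(u \right)} = \left(1 \cdot 4 + u\right) - u = \left(4 + u\right) - u = 4$)
$- 268 p{\left(z{\left(-3 \right)} \right)} = \left(-268\right) 4 = -1072$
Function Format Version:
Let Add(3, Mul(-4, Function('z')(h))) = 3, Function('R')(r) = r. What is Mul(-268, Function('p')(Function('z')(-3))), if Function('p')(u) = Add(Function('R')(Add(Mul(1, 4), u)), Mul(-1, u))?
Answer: -1072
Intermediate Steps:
Function('z')(h) = 0 (Function('z')(h) = Add(Rational(3, 4), Mul(Rational(-1, 4), 3)) = Add(Rational(3, 4), Rational(-3, 4)) = 0)
Function('p')(u) = 4 (Function('p')(u) = Add(Add(Mul(1, 4), u), Mul(-1, u)) = Add(Add(4, u), Mul(-1, u)) = 4)
Mul(-268, Function('p')(Function('z')(-3))) = Mul(-268, 4) = -1072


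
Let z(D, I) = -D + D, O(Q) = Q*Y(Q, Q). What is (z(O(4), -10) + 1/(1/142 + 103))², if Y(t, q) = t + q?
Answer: 20164/213949129 ≈ 9.4247e-5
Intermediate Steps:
Y(t, q) = q + t
O(Q) = 2*Q² (O(Q) = Q*(Q + Q) = Q*(2*Q) = 2*Q²)
z(D, I) = 0
(z(O(4), -10) + 1/(1/142 + 103))² = (0 + 1/(1/142 + 103))² = (0 + 1/(14627/142))² = (0 + 142/14627)² = (142/14627)² = 20164/213949129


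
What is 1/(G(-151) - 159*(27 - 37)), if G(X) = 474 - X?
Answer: 1/2215 ≈ 0.00045147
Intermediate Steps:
1/(G(-151) - 159*(27 - 37)) = 1/((474 - 1*(-151)) - 159*(27 - 37)) = 1/((474 + 151) - 159*(-10)) = 1/(625 + 1590) = 1/2215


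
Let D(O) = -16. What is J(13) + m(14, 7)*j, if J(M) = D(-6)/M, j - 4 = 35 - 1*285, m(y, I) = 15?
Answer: -47986/13 ≈ -3691.2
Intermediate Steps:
j = -246 (j = 4 + (35 - 1*285) = 4 + (35 - 285) = 4 - 250 = -246)
J(M) = -16/M
J(13) + m(14, 7)*j = -16/13 + 15*(-246) = -16*1/13 - 3690 = -16/13 - 3690 = -47986/13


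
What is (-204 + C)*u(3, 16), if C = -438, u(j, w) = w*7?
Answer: -71904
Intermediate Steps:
u(j, w) = 7*w
(-204 + C)*u(3, 16) = (-204 - 438)*(7*16) = -642*112 = -71904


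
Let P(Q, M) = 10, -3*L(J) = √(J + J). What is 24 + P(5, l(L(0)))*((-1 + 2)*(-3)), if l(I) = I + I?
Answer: -6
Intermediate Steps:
L(J) = -√2*√J/3 (L(J) = -√(J + J)/3 = -√2*√J/3)
l(I) = 2*I
24 + P(5, l(L(0)))*((-1 + 2)*(-3)) = 24 + 10*((-1 + 2)*(-3)) = 24 + 10*(1*(-3)) = 24 + 10*(-3) = 24 - 30 = -6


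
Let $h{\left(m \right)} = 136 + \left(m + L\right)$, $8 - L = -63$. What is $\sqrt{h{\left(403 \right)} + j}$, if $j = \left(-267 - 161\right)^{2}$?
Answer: $\sqrt{183794} \approx 428.71$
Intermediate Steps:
$L = 71$ ($L = 8 - -63 = 8 + 63 = 71$)
$h{\left(m \right)} = 207 + m$ ($h{\left(m \right)} = 136 + \left(m + 71\right) = 136 + \left(71 + m\right) = 207 + m$)
$j = 183184$ ($j = \left(-428\right)^{2} = 183184$)
$\sqrt{h{\left(403 \right)} + j} = \sqrt{\left(207 + 403\right) + 183184} = \sqrt{610 + 183184} = \sqrt{183794}$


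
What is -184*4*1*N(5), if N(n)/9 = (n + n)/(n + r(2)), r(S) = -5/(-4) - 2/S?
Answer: -88320/7 ≈ -12617.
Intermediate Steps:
r(S) = 5/4 - 2/S (r(S) = -5*(-1/4) - 2/S = 5/4 - 2/S)
N(n) = 18*n/(1/4 + n) (N(n) = 9*((n + n)/(n + (5/4 - 2/2))) = 9*((2*n)/(n + (5/4 - 2*1/2))) = 9*((2*n)/(n + (5/4 - 1))) = 9*((2*n)/(n + 1/4)) = 9*((2*n)/(1/4 + n)) = 9*(2*n/(1/4 + n)) = 18*n/(1/4 + n))
-184*4*1*N(5) = -184*4*1*72*5/(1 + 4*5) = -736*72*5/(1 + 20) = -736*72*5/21 = -736*72*5*(1/21) = -736*120/7 = -184*480/7 = -88320/7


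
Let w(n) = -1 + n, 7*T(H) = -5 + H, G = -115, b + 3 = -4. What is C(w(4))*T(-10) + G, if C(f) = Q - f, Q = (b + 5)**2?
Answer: -820/7 ≈ -117.14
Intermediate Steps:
b = -7 (b = -3 - 4 = -7)
T(H) = -5/7 + H/7 (T(H) = (-5 + H)/7 = -5/7 + H/7)
Q = 4 (Q = (-7 + 5)**2 = (-2)**2 = 4)
C(f) = 4 - f
C(w(4))*T(-10) + G = (4 - (-1 + 4))*(-5/7 + (1/7)*(-10)) - 115 = (4 - 1*3)*(-5/7 - 10/7) - 115 = (4 - 3)*(-15/7) - 115 = 1*(-15/7) - 115 = -15/7 - 115 = -820/7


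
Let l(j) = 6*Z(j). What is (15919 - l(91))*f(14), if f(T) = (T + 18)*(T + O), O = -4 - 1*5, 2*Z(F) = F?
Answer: 2503360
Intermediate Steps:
Z(F) = F/2
O = -9 (O = -4 - 5 = -9)
l(j) = 3*j (l(j) = 6*(j/2) = 3*j)
f(T) = (-9 + T)*(18 + T) (f(T) = (T + 18)*(T - 9) = (18 + T)*(-9 + T) = (-9 + T)*(18 + T))
(15919 - l(91))*f(14) = (15919 - 3*91)*(-162 + 14**2 + 9*14) = (15919 - 1*273)*(-162 + 196 + 126) = (15919 - 273)*160 = 15646*160 = 2503360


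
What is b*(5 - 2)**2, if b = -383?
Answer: -3447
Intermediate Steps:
b*(5 - 2)**2 = -383*(5 - 2)**2 = -383*3**2 = -383*9 = -3447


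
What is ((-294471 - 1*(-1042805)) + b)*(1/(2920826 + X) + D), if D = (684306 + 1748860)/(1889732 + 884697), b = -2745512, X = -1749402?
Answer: -2846250089271010857/1625016358448 ≈ -1.7515e+6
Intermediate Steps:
D = 2433166/2774429 ≈ 0.87700
((-294471 - 1*(-1042805)) + b)*(1/(2920826 + X) + D) = ((-294471 - 1*(-1042805)) - 2745512)*(1/(2920826 - 1749402) + 2433166/2774429) = ((-294471 + 1042805) - 2745512)*(1/1171424 + 2433166/2774429) = (748334 - 2745512)*(1/1171424 + 2433166/2774429) = -1997178*2850271822813/3250032716896 = -2846250089271010857/1625016358448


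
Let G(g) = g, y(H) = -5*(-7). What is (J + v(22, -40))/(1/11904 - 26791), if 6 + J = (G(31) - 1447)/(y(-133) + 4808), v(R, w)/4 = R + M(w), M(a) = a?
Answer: 410330880/140411805919 ≈ 0.0029223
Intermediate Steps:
y(H) = 35
v(R, w) = 4*R + 4*w (v(R, w) = 4*(R + w) = 4*R + 4*w)
J = -30474/4843 (J = -6 + (31 - 1447)/(35 + 4808) = -6 - 1416/4843 = -30474/4843 ≈ -6.2924)
(J + v(22, -40))/(1/11904 - 26791) = (-30474/4843 + (4*22 + 4*(-40)))/(1/11904 - 26791) = (-30474/4843 + (88 - 160))/(1/11904 - 26791) = (-30474/4843 - 72)/(-318920063/11904) = -379170/4843*(-11904/318920063) = 410330880/140411805919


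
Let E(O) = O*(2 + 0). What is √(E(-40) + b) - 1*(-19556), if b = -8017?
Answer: 19556 + I*√8097 ≈ 19556.0 + 89.983*I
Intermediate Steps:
E(O) = 2*O (E(O) = O*2 = 2*O)
√(E(-40) + b) - 1*(-19556) = √(2*(-40) - 8017) - 1*(-19556) = √(-80 - 8017) + 19556 = √(-8097) + 19556 = I*√8097 + 19556 = 19556 + I*√8097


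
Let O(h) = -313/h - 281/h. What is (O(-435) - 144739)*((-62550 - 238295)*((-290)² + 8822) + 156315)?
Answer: 117337920339105135/29 ≈ 4.0461e+15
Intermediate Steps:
O(h) = -594/h
(O(-435) - 144739)*((-62550 - 238295)*((-290)² + 8822) + 156315) = (-594/(-435) - 144739)*((-62550 - 238295)*((-290)² + 8822) + 156315) = (-594*(-1/435) - 144739)*(-300845*(84100 + 8822) + 156315) = (198/145 - 144739)*(-300845*92922 + 156315) = -20986957*(-27955119090 + 156315)/145 = -20986957/145*(-27954962775) = 117337920339105135/29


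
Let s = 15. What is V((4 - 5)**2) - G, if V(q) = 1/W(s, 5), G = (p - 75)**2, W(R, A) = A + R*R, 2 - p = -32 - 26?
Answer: -51749/230 ≈ -225.00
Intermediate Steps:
p = 60 (p = 2 - (-32 - 26) = 2 - 1*(-58) = 2 + 58 = 60)
W(R, A) = A + R**2
G = 225 (G = (60 - 75)**2 = (-15)**2 = 225)
V(q) = 1/230 (V(q) = 1/(5 + 15**2) = 1/(5 + 225) = 1/230)
V((4 - 5)**2) - G = 1/230 - 1*225 = 1/230 - 225 = -51749/230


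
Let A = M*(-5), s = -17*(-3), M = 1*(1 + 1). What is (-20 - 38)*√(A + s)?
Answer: -58*√41 ≈ -371.38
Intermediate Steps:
M = 2 (M = 1*2 = 2)
s = 51
A = -10 (A = 2*(-5) = -10)
(-20 - 38)*√(A + s) = (-20 - 38)*√(-10 + 51) = -58*√41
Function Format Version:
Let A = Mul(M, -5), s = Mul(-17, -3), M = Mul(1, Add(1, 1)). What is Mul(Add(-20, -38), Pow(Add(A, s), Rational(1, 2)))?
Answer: Mul(-58, Pow(41, Rational(1, 2))) ≈ -371.38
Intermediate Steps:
M = 2 (M = Mul(1, 2) = 2)
s = 51
A = -10 (A = Mul(2, -5) = -10)
Mul(Add(-20, -38), Pow(Add(A, s), Rational(1, 2))) = Mul(Add(-20, -38), Pow(Add(-10, 51), Rational(1, 2))) = Mul(-58, Pow(41, Rational(1, 2)))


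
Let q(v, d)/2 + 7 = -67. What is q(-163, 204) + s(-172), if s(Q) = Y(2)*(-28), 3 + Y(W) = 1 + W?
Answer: -148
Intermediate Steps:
q(v, d) = -148 (q(v, d) = -14 + 2*(-67) = -14 - 134 = -148)
Y(W) = -2 + W (Y(W) = -3 + (1 + W) = -2 + W)
s(Q) = 0 (s(Q) = (-2 + 2)*(-28) = 0*(-28) = 0)
q(-163, 204) + s(-172) = -148 + 0 = -148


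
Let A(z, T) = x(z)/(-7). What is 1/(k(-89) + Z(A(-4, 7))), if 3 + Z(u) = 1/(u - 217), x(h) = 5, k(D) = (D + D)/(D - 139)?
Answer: -9652/21465 ≈ -0.44966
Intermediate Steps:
k(D) = 2*D/(-139 + D) (k(D) = (2*D)/(-139 + D) = 2*D/(-139 + D))
A(z, T) = -5/7 (A(z, T) = 5/(-7) = 5*(-⅐) = -5/7)
Z(u) = -3 + 1/(-217 + u) (Z(u) = -3 + 1/(u - 217) = -3 + 1/(-217 + u))
1/(k(-89) + Z(A(-4, 7))) = 1/(2*(-89)/(-139 - 89) + (652 - 3*(-5/7))/(-217 - 5/7)) = 1/(2*(-89)/(-228) + (652 + 15/7)/(-1524/7)) = 1/(2*(-89)*(-1/228) - 7/1524*4579/7) = 1/(89/114 - 4579/1524) = 1/(-21465/9652) = -9652/21465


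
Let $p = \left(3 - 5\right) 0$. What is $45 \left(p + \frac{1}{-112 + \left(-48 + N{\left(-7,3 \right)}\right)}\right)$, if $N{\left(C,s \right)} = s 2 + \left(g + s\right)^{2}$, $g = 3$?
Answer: $- \frac{45}{118} \approx -0.38136$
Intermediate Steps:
$N{\left(C,s \right)} = \left(3 + s\right)^{2} + 2 s$ ($N{\left(C,s \right)} = s 2 + \left(3 + s\right)^{2} = 2 s + \left(3 + s\right)^{2} = \left(3 + s\right)^{2} + 2 s$)
$p = 0$ ($p = \left(-2\right) 0 = 0$)
$45 \left(p + \frac{1}{-112 + \left(-48 + N{\left(-7,3 \right)}\right)}\right) = 45 \left(0 + \frac{1}{-112 - \left(42 - \left(3 + 3\right)^{2}\right)}\right) = 45 \left(0 + \frac{1}{-112 - \left(42 - 36\right)}\right) = 45 \left(0 + \frac{1}{-112 + \left(-48 + \left(36 + 6\right)\right)}\right) = 45 \left(0 + \frac{1}{-112 + \left(-48 + 42\right)}\right) = 45 \left(0 + \frac{1}{-112 - 6}\right) = 45 \left(0 + \frac{1}{-118}\right) = 45 \left(0 - \frac{1}{118}\right) = 45 \left(- \frac{1}{118}\right) = - \frac{45}{118}$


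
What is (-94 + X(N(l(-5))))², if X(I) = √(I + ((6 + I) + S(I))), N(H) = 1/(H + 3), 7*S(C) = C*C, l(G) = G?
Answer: (1316 - √987)²/196 ≈ 8419.2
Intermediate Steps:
S(C) = C²/7 (S(C) = (C*C)/7 = C²/7)
N(H) = 1/(3 + H)
X(I) = √(6 + 2*I + I²/7) (X(I) = √(I + ((6 + I) + I²/7)) = √(I + (6 + I + I²/7)) = √(6 + 2*I + I²/7))
(-94 + X(N(l(-5))))² = (-94 + √(294 + 7*(1/(3 - 5))² + 98/(3 - 5))/7)² = (-94 + √(294 + 7*(1/(-2))² + 98/(-2))/7)² = (-94 + √(294 + 7*(-½)² + 98*(-½))/7)² = (-94 + √(294 + 7*(¼) - 49)/7)² = (-94 + √(294 + 7/4 - 49)/7)² = (-94 + √(987/4)/7)² = (-94 + (√987/2)/7)² = (-94 + √987/14)²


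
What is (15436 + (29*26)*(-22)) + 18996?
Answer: 17844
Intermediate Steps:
(15436 + (29*26)*(-22)) + 18996 = (15436 + 754*(-22)) + 18996 = (15436 - 16588) + 18996 = -1152 + 18996 = 17844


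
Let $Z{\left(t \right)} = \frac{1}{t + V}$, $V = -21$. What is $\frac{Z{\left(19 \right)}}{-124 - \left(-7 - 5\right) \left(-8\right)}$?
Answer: $\frac{1}{440} \approx 0.0022727$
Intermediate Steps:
$Z{\left(t \right)} = \frac{1}{-21 + t}$ ($Z{\left(t \right)} = \frac{1}{t - 21} = \frac{1}{-21 + t}$)
$\frac{Z{\left(19 \right)}}{-124 - \left(-7 - 5\right) \left(-8\right)} = \frac{1}{\left(-21 + 19\right) \left(-124 - \left(-7 - 5\right) \left(-8\right)\right)} = \frac{1}{\left(-2\right) \left(-124 - \left(-12\right) \left(-8\right)\right)} = - \frac{1}{2 \left(-124 - 96\right)} = - \frac{1}{2 \left(-220\right)} = \left(- \frac{1}{2}\right) \left(- \frac{1}{220}\right) = \frac{1}{440}$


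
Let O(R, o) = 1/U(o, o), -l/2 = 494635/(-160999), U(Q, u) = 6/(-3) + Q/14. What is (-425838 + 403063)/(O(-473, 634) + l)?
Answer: -1111025924175/300875803 ≈ -3692.6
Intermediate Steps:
U(Q, u) = -2 + Q/14 (U(Q, u) = 6*(-⅓) + Q*(1/14) = -2 + Q/14)
l = 989270/160999 (l = -989270/(-160999) = -989270*(-1)/160999 = -2*(-494635/160999) = 989270/160999 ≈ 6.1446)
O(R, o) = 1/(-2 + o/14)
(-425838 + 403063)/(O(-473, 634) + l) = (-425838 + 403063)/(14/(-28 + 634) + 989270/160999) = -22775/(14/606 + 989270/160999) = -22775/(14*(1/606) + 989270/160999) = -22775/(7/303 + 989270/160999) = -22775/300875803/48782697 = -22775*48782697/300875803 = -1111025924175/300875803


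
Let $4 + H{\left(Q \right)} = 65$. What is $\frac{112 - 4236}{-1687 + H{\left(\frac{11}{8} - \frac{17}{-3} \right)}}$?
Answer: $\frac{2062}{813} \approx 2.5363$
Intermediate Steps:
$H{\left(Q \right)} = 61$ ($H{\left(Q \right)} = -4 + 65 = 61$)
$\frac{112 - 4236}{-1687 + H{\left(\frac{11}{8} - \frac{17}{-3} \right)}} = \frac{112 - 4236}{-1687 + 61} = - \frac{4124}{-1626} = \left(-4124\right) \left(- \frac{1}{1626}\right) = \frac{2062}{813}$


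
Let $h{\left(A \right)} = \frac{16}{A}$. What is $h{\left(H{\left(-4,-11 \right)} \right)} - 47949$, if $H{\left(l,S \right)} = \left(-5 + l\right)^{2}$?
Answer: $- \frac{3883853}{81} \approx -47949.0$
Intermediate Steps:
$h{\left(H{\left(-4,-11 \right)} \right)} - 47949 = \frac{16}{\left(-5 - 4\right)^{2}} - 47949 = \frac{16}{\left(-9\right)^{2}} - 47949 = \frac{16}{81} - 47949 = - \frac{3883853}{81}$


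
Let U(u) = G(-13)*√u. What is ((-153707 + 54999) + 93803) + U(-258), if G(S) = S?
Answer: -4905 - 13*I*√258 ≈ -4905.0 - 208.81*I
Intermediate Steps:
U(u) = -13*√u
((-153707 + 54999) + 93803) + U(-258) = ((-153707 + 54999) + 93803) - 13*I*√258 = (-98708 + 93803) - 13*I*√258 = -4905 - 13*I*√258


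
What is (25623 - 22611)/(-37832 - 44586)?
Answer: -1506/41209 ≈ -0.036545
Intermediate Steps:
(25623 - 22611)/(-37832 - 44586) = 3012/(-82418) = 3012*(-1/82418) = -1506/41209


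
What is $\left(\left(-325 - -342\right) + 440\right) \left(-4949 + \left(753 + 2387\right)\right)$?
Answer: $-826713$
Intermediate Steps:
$\left(\left(-325 - -342\right) + 440\right) \left(-4949 + \left(753 + 2387\right)\right) = \left(\left(-325 + 342\right) + 440\right) \left(-4949 + 3140\right) = \left(17 + 440\right) \left(-1809\right) = 457 \left(-1809\right) = -826713$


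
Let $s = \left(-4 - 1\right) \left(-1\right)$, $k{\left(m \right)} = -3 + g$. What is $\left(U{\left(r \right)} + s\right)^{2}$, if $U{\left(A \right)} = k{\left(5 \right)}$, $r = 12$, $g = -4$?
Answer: $4$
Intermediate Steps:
$k{\left(m \right)} = -7$ ($k{\left(m \right)} = -3 - 4 = -7$)
$s = 5$ ($s = \left(-5\right) \left(-1\right) = 5$)
$U{\left(A \right)} = -7$
$\left(U{\left(r \right)} + s\right)^{2} = \left(-7 + 5\right)^{2} = \left(-2\right)^{2} = 4$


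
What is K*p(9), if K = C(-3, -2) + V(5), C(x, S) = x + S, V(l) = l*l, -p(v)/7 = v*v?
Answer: -11340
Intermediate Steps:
p(v) = -7*v² (p(v) = -7*v*v = -7*v²)
V(l) = l²
C(x, S) = S + x
K = 20 (K = (-2 - 3) + 5² = -5 + 25 = 20)
K*p(9) = 20*(-7*9²) = 20*(-7*81) = 20*(-567) = -11340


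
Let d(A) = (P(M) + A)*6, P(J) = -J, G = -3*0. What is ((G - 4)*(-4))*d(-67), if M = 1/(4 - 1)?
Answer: -6464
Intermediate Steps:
M = 1/3 ≈ 0.33333
G = 0
d(A) = -2 + 6*A (d(A) = (-1*1/3 + A)*6 = (-1/3 + A)*6 = -2 + 6*A)
((G - 4)*(-4))*d(-67) = ((0 - 4)*(-4))*(-2 + 6*(-67)) = (-4*(-4))*(-2 - 402) = 16*(-404) = -6464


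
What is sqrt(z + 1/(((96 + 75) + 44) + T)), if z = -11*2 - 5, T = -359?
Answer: I*sqrt(3889)/12 ≈ 5.1968*I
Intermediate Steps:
z = -27 (z = -22 - 5 = -27)
sqrt(z + 1/(((96 + 75) + 44) + T)) = sqrt(-27 + 1/(((96 + 75) + 44) - 359)) = sqrt(-27 + 1/((171 + 44) - 359)) = sqrt(-27 + 1/(215 - 359)) = sqrt(-27 + 1/(-144)) = sqrt(-27 - 1/144) = sqrt(-3889/144) = I*sqrt(3889)/12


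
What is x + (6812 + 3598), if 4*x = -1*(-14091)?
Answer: 55731/4 ≈ 13933.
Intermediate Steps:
x = 14091/4 (x = (-1*(-14091))/4 = (1/4)*14091 = 14091/4 ≈ 3522.8)
x + (6812 + 3598) = 14091/4 + (6812 + 3598) = 14091/4 + 10410 = 55731/4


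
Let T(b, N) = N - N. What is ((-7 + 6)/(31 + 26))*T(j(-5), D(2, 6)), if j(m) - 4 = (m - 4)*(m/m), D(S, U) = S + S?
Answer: 0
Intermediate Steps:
D(S, U) = 2*S
j(m) = m (j(m) = 4 + (m - 4)*(m/m) = 4 + (-4 + m)*1 = 4 + (-4 + m) = m)
T(b, N) = 0
((-7 + 6)/(31 + 26))*T(j(-5), D(2, 6)) = ((-7 + 6)/(31 + 26))*0 = -1/57*0 = 0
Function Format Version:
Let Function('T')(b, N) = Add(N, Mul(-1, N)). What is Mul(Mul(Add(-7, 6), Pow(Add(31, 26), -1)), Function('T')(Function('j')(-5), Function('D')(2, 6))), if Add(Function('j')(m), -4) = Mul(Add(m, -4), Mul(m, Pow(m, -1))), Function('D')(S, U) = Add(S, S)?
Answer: 0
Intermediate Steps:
Function('D')(S, U) = Mul(2, S)
Function('j')(m) = m (Function('j')(m) = Add(4, Mul(Add(m, -4), Mul(m, Pow(m, -1)))) = Add(4, Mul(Add(-4, m), 1)) = Add(4, Add(-4, m)) = m)
Function('T')(b, N) = 0
Mul(Mul(Add(-7, 6), Pow(Add(31, 26), -1)), Function('T')(Function('j')(-5), Function('D')(2, 6))) = Mul(Mul(Add(-7, 6), Pow(Add(31, 26), -1)), 0) = Mul(Mul(-1, Pow(57, -1)), 0) = Mul(Mul(-1, Rational(1, 57)), 0) = Mul(Rational(-1, 57), 0) = 0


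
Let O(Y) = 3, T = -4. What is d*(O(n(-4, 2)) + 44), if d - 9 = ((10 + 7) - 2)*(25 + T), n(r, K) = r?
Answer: 15228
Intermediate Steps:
d = 324 (d = 9 + ((10 + 7) - 2)*(25 - 4) = 9 + (17 - 2)*21 = 9 + 15*21 = 9 + 315 = 324)
d*(O(n(-4, 2)) + 44) = 324*(3 + 44) = 324*47 = 15228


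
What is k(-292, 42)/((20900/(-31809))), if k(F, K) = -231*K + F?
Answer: 8365767/550 ≈ 15210.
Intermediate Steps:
k(F, K) = F - 231*K
k(-292, 42)/((20900/(-31809))) = (-292 - 231*42)/((20900/(-31809))) = (-292 - 9702)/((20900*(-1/31809))) = -9994/(-20900/31809) = -9994*(-31809/20900) = 8365767/550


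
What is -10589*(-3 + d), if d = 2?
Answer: 10589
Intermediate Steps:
-10589*(-3 + d) = -10589*(-3 + 2) = -10589*(-1) = 10589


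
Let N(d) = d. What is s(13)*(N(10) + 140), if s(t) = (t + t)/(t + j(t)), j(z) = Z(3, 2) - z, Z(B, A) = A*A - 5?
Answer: -3900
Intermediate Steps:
Z(B, A) = -5 + A² (Z(B, A) = A² - 5 = -5 + A²)
j(z) = -1 - z (j(z) = (-5 + 2²) - z = (-5 + 4) - z = -1 - z)
s(t) = -2*t (s(t) = (t + t)/(t + (-1 - t)) = (2*t)/(-1) = (2*t)*(-1) = -2*t)
s(13)*(N(10) + 140) = (-2*13)*(10 + 140) = -26*150 = -3900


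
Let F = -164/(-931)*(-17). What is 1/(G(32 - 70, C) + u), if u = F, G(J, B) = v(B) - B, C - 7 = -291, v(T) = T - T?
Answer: 931/261616 ≈ 0.0035587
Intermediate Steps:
v(T) = 0
C = -284 (C = 7 - 291 = -284)
G(J, B) = -B (G(J, B) = 0 - B = -B)
F = -2788/931 (F = -164*(-1/931)*(-17) = (164/931)*(-17) = -2788/931 ≈ -2.9946)
u = -2788/931 ≈ -2.9946
1/(G(32 - 70, C) + u) = 1/(-1*(-284) - 2788/931) = 1/(284 - 2788/931) = 1/(261616/931) = 931/261616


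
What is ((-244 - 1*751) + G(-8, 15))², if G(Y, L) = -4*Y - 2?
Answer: 931225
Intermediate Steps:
G(Y, L) = -2 - 4*Y
((-244 - 1*751) + G(-8, 15))² = ((-244 - 1*751) + (-2 - 4*(-8)))² = ((-244 - 751) + (-2 + 32))² = (-995 + 30)² = (-965)² = 931225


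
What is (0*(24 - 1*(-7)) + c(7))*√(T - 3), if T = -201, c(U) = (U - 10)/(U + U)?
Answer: -3*I*√51/7 ≈ -3.0606*I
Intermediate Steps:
c(U) = (-10 + U)/(2*U) (c(U) = (-10 + U)/((2*U)) = (-10 + U)*(1/(2*U)) = (-10 + U)/(2*U))
(0*(24 - 1*(-7)) + c(7))*√(T - 3) = (0*(24 - 1*(-7)) + (½)*(-10 + 7)/7)*√(-201 - 3) = (0*(24 + 7) + (½)*(⅐)*(-3))*√(-204) = (0*31 - 3/14)*(2*I*√51) = (0 - 3/14)*(2*I*√51) = -3*I*√51/7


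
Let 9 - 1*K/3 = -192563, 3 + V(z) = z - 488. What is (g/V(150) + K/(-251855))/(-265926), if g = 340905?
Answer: 28685209977/7612801440310 ≈ 0.0037680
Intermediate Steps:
V(z) = -491 + z (V(z) = -3 + (z - 488) = -3 + (-488 + z) = -491 + z)
K = 577716 (K = 27 - 3*(-192563) = 27 + 577689 = 577716)
(g/V(150) + K/(-251855))/(-265926) = (340905/(-491 + 150) + 577716/(-251855))/(-265926) = (340905/(-341) + 577716*(-1/251855))*(-1/265926) = (340905*(-1/341) - 577716/251855)*(-1/265926) = (-340905/341 - 577716/251855)*(-1/265926) = -86055629931/85882555*(-1/265926) = 28685209977/7612801440310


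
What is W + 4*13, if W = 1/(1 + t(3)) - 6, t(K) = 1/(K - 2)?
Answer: 93/2 ≈ 46.500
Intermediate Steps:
t(K) = 1/(-2 + K)
W = -11/2 (W = 1/(1 + 1/(-2 + 3)) - 6 = 1/(1 + 1/1) - 6 = 1/(1 + 1) - 6 = 1/2 - 6 = ½ - 6 = -11/2 ≈ -5.5000)
W + 4*13 = -11/2 + 4*13 = -11/2 + 52 = 93/2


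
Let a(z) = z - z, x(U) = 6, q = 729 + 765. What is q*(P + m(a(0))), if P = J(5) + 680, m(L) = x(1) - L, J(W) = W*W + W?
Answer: 1069704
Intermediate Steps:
J(W) = W + W**2 (J(W) = W**2 + W = W + W**2)
q = 1494
a(z) = 0
m(L) = 6 - L
P = 710 (P = 5*(1 + 5) + 680 = 5*6 + 680 = 30 + 680 = 710)
q*(P + m(a(0))) = 1494*(710 + (6 - 1*0)) = 1494*(710 + (6 + 0)) = 1494*(710 + 6) = 1494*716 = 1069704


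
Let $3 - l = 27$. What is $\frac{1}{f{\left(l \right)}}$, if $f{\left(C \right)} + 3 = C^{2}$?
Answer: $\frac{1}{573} \approx 0.0017452$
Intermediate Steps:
$l = -24$ ($l = 3 - 27 = -24$)
$f{\left(C \right)} = -3 + C^{2}$
$\frac{1}{f{\left(l \right)}} = \frac{1}{-3 + \left(-24\right)^{2}} = \frac{1}{-3 + 576} = \frac{1}{573}$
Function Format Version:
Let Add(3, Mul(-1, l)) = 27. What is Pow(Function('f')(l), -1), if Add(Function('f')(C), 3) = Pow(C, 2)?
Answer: Rational(1, 573) ≈ 0.0017452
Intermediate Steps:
l = -24 (l = Add(3, Mul(-1, 27)) = Add(3, -27) = -24)
Function('f')(C) = Add(-3, Pow(C, 2))
Pow(Function('f')(l), -1) = Pow(Add(-3, Pow(-24, 2)), -1) = Pow(Add(-3, 576), -1) = Pow(573, -1) = Rational(1, 573)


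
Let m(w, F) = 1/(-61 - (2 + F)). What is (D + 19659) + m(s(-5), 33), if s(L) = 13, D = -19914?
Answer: -24481/96 ≈ -255.01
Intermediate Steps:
m(w, F) = 1/(-63 - F) (m(w, F) = 1/(-61 + (-2 - F)) = 1/(-63 - F))
(D + 19659) + m(s(-5), 33) = (-19914 + 19659) - 1/(63 + 33) = -255 - 1/96 = -24481/96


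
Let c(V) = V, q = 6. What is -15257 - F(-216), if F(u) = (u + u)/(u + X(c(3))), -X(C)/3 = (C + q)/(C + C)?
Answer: -747689/49 ≈ -15259.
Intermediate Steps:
X(C) = -3*(6 + C)/(2*C) (X(C) = -3*(C + 6)/(C + C) = -3*(6 + C)/(2*C))
F(u) = 2*u/(-9/2 + u) (F(u) = (u + u)/(u + (-3/2 - 9/3)) = (2*u)/(u + (-3/2 - 9*⅓)) = (2*u)/(u + (-3/2 - 3)) = (2*u)/(u - 9/2) = (2*u)/(-9/2 + u) = 2*u/(-9/2 + u))
-15257 - F(-216) = -15257 - 4*(-216)/(-9 + 2*(-216)) = -15257 - 4*(-216)/(-9 - 432) = -15257 - 4*(-216)/(-441) = -15257 - 4*(-216)*(-1)/441 = -15257 - 1*96/49 = -15257 - 96/49 = -747689/49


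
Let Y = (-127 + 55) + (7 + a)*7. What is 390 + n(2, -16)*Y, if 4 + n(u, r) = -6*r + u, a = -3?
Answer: -3746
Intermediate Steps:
n(u, r) = -4 + u - 6*r (n(u, r) = -4 + (-6*r + u) = -4 + (u - 6*r) = -4 + u - 6*r)
Y = -44 (Y = (-127 + 55) + (7 - 3)*7 = -72 + 4*7 = -72 + 28 = -44)
390 + n(2, -16)*Y = 390 + (-4 + 2 - 6*(-16))*(-44) = 390 + (-4 + 2 + 96)*(-44) = 390 + 94*(-44) = 390 - 4136 = -3746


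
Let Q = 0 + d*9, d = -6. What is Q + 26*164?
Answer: 4210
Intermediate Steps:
Q = -54 (Q = 0 - 6*9 = 0 - 54 = -54)
Q + 26*164 = -54 + 26*164 = -54 + 4264 = 4210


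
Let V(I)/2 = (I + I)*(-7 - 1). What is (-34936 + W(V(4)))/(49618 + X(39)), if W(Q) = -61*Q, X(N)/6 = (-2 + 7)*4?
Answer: -13564/24869 ≈ -0.54542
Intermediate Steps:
X(N) = 120 (X(N) = 6*((-2 + 7)*4) = 6*(5*4) = 6*20 = 120)
V(I) = -32*I (V(I) = 2*((I + I)*(-7 - 1)) = 2*((2*I)*(-8)) = 2*(-16*I) = -32*I)
(-34936 + W(V(4)))/(49618 + X(39)) = (-34936 - (-1952)*4)/(49618 + 120) = (-34936 - 61*(-128))/49738 = (-34936 + 7808)*(1/49738) = -27128*1/49738 = -13564/24869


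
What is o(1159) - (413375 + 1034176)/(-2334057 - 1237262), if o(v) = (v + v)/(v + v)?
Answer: 5018870/3571319 ≈ 1.4053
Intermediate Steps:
o(v) = 1 (o(v) = (2*v)/((2*v)) = (2*v)*(1/(2*v)) = 1)
o(1159) - (413375 + 1034176)/(-2334057 - 1237262) = 1 - (413375 + 1034176)/(-2334057 - 1237262) = 1 - 1447551/(-3571319) = 1 - 1447551*(-1)/3571319 = 1 - 1*(-1447551/3571319) = 1 + 1447551/3571319 = 5018870/3571319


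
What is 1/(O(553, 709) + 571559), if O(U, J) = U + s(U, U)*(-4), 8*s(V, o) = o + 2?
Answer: 2/1143669 ≈ 1.7488e-6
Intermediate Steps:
s(V, o) = 1/4 + o/8 (s(V, o) = (o + 2)/8 = (2 + o)/8 = 1/4 + o/8)
O(U, J) = -1 + U/2 (O(U, J) = U + (1/4 + U/8)*(-4) = U + (-1 - U/2) = -1 + U/2)
1/(O(553, 709) + 571559) = 1/((-1 + (1/2)*553) + 571559) = 1/((-1 + 553/2) + 571559) = 1/(551/2 + 571559) = 1/(1143669/2) = 2/1143669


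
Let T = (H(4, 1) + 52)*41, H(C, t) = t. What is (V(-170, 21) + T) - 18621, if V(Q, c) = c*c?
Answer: -16007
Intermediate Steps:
V(Q, c) = c**2
T = 2173 (T = (1 + 52)*41 = 53*41 = 2173)
(V(-170, 21) + T) - 18621 = (21**2 + 2173) - 18621 = (441 + 2173) - 18621 = 2614 - 18621 = -16007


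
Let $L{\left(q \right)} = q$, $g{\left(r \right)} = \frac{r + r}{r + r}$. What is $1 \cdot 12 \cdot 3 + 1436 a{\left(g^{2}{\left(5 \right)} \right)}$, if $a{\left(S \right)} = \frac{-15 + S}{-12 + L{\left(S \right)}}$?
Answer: $\frac{20500}{11} \approx 1863.6$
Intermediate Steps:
$g{\left(r \right)} = 1$ ($g{\left(r \right)} = \frac{2 r}{2 r} = 2 r \frac{1}{2 r} = 1$)
$a{\left(S \right)} = \frac{-15 + S}{-12 + S}$
$1 \cdot 12 \cdot 3 + 1436 a{\left(g^{2}{\left(5 \right)} \right)} = 1 \cdot 12 \cdot 3 + 1436 \frac{-15 + 1^{2}}{-12 + 1^{2}} = 12 \cdot 3 + 1436 \frac{-15 + 1}{-12 + 1} = 36 + 1436 \frac{1}{-11} \left(-14\right) = 36 + 1436 \left(\left(- \frac{1}{11}\right) \left(-14\right)\right) = 36 + 1436 \cdot \frac{14}{11} = 36 + \frac{20104}{11} = \frac{20500}{11}$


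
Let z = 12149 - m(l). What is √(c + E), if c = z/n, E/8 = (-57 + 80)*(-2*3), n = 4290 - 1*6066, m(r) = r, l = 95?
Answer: I*√24330682/148 ≈ 33.328*I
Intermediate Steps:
z = 12054 (z = 12149 - 1*95 = 12149 - 95 = 12054)
n = -1776 (n = 4290 - 6066 = -1776)
E = -1104 (E = 8*((-57 + 80)*(-2*3)) = 8*(23*(-6)) = 8*(-138) = -1104)
c = -2009/296 (c = 12054/(-1776) = 12054*(-1/1776) = -2009/296 ≈ -6.7872)
√(c + E) = √(-2009/296 - 1104) = √(-328793/296) = I*√24330682/148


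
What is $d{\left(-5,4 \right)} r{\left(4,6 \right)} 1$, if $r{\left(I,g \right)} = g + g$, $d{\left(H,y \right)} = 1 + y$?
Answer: $60$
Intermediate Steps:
$r{\left(I,g \right)} = 2 g$
$d{\left(-5,4 \right)} r{\left(4,6 \right)} 1 = \left(1 + 4\right) 2 \cdot 6 \cdot 1 = 5 \cdot 12 \cdot 1 = 60 \cdot 1 = 60$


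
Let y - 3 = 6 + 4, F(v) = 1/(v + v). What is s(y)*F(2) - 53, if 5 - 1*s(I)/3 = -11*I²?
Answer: 1345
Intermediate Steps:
F(v) = 1/(2*v)
y = 13 (y = 3 + (6 + 4) = 3 + 10 = 13)
s(I) = 15 + 33*I² (s(I) = 15 - (-33)*I² = 15 + 33*I²)
s(y)*F(2) - 53 = (15 + 33*13²)*((½)/2) - 53 = (15 + 33*169)*((½)*(½)) - 53 = (15 + 5577)*(¼) - 53 = 5592*(¼) - 53 = 1398 - 53 = 1345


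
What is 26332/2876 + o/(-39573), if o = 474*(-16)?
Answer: 88653985/9484329 ≈ 9.3474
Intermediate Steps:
o = -7584
26332/2876 + o/(-39573) = 26332/2876 - 7584/(-39573) = 26332*(1/2876) - 7584*(-1/39573) = 6583/719 + 2528/13191 = 88653985/9484329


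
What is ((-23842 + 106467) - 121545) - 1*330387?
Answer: -369307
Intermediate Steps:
((-23842 + 106467) - 121545) - 1*330387 = (82625 - 121545) - 330387 = -38920 - 330387 = -369307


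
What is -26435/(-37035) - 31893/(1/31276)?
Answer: -7388374856189/7407 ≈ -9.9749e+8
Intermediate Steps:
-26435/(-37035) - 31893/(1/31276) = -26435*(-1/37035) - 31893/1/31276 = 5287/7407 - 31893*31276 = 5287/7407 - 997485468 = -7388374856189/7407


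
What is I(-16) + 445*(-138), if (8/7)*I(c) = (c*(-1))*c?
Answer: -61634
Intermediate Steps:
I(c) = -7*c**2/8 (I(c) = 7*((c*(-1))*c)/8 = 7*((-c)*c)/8 = 7*(-c**2)/8 = -7*c**2/8)
I(-16) + 445*(-138) = -7/8*(-16)**2 + 445*(-138) = -7/8*256 - 61410 = -224 - 61410 = -61634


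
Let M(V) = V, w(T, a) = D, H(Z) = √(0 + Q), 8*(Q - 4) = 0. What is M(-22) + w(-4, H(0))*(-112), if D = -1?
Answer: 90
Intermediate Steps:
Q = 4 (Q = 4 + (⅛)*0 = 4 + 0 = 4)
H(Z) = 2 (H(Z) = √(0 + 4) = √4 = 2)
w(T, a) = -1
M(-22) + w(-4, H(0))*(-112) = -22 - 1*(-112) = -22 + 112 = 90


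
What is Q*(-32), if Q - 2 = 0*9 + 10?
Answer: -384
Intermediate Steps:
Q = 12 (Q = 2 + (0*9 + 10) = 2 + (0 + 10) = 2 + 10 = 12)
Q*(-32) = 12*(-32) = -384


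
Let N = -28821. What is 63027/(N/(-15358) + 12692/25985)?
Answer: 25152665786010/943837421 ≈ 26649.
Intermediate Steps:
63027/(N/(-15358) + 12692/25985) = 63027/(-28821/(-15358) + 12692/25985) = 63027/(-28821*(-1/15358) + 12692*(1/25985)) = 63027/(28821/15358 + 12692/25985) = 63027/(943837421/399077630) = 63027*(399077630/943837421) = 25152665786010/943837421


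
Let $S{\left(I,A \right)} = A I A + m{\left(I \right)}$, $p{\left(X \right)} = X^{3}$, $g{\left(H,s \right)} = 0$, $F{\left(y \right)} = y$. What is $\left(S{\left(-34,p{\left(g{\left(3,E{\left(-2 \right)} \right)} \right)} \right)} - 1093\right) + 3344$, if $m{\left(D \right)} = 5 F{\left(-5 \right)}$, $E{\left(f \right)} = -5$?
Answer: $2226$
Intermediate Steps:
$m{\left(D \right)} = -25$ ($m{\left(D \right)} = 5 \left(-5\right) = -25$)
$S{\left(I,A \right)} = -25 + I A^{2}$ ($S{\left(I,A \right)} = A I A - 25 = I A^{2} - 25 = -25 + I A^{2}$)
$\left(S{\left(-34,p{\left(g{\left(3,E{\left(-2 \right)} \right)} \right)} \right)} - 1093\right) + 3344 = \left(\left(-25 - 34 \left(0^{3}\right)^{2}\right) - 1093\right) + 3344 = \left(\left(-25 - 34 \cdot 0^{2}\right) - 1093\right) + 3344 = \left(\left(-25 - 0\right) - 1093\right) + 3344 = \left(\left(-25 + 0\right) - 1093\right) + 3344 = \left(-25 - 1093\right) + 3344 = -1118 + 3344 = 2226$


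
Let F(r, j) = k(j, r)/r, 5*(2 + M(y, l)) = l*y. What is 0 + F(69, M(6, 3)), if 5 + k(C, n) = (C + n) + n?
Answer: 673/345 ≈ 1.9507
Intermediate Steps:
M(y, l) = -2 + l*y/5 (M(y, l) = -2 + (l*y)/5 = -2 + l*y/5)
k(C, n) = -5 + C + 2*n (k(C, n) = -5 + ((C + n) + n) = -5 + (C + 2*n) = -5 + C + 2*n)
F(r, j) = (-5 + j + 2*r)/r
0 + F(69, M(6, 3)) = 0 + (-5 + (-2 + (⅕)*3*6) + 2*69)/69 = 0 + (-5 + (-2 + 18/5) + 138)/69 = 0 + (-5 + 8/5 + 138)/69 = 0 + (1/69)*(673/5) = 0 + 673/345 = 673/345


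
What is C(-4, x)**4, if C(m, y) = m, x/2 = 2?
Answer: 256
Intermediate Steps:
x = 4 (x = 2*2 = 4)
C(-4, x)**4 = (-4)**4 = 256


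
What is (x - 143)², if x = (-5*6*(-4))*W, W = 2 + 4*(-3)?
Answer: 1803649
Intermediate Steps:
W = -10 (W = 2 - 12 = -10)
x = -1200 (x = (-5*6*(-4))*(-10) = -30*(-4)*(-10) = 120*(-10) = -1200)
(x - 143)² = (-1200 - 143)² = (-1343)² = 1803649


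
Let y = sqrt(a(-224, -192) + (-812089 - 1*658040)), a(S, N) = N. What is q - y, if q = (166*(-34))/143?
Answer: -5644/143 - 3*I*sqrt(163369) ≈ -39.469 - 1212.6*I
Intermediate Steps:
y = 3*I*sqrt(163369) (y = sqrt(-192 + (-812089 - 1*658040)) = sqrt(-192 + (-812089 - 658040)) = sqrt(-192 - 1470129) = sqrt(-1470321) = 3*I*sqrt(163369) ≈ 1212.6*I)
q = -5644/143 (q = -5644*1/143 = -5644/143 ≈ -39.469)
q - y = -5644/143 - 3*I*sqrt(163369)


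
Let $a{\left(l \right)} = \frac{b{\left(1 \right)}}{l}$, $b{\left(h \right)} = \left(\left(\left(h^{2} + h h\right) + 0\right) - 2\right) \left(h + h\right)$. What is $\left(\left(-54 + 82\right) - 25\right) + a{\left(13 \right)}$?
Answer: $3$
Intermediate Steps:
$b{\left(h \right)} = 2 h \left(-2 + 2 h^{2}\right)$ ($b{\left(h \right)} = \left(\left(\left(h^{2} + h^{2}\right) + 0\right) - 2\right) 2 h = \left(\left(2 h^{2} + 0\right) - 2\right) 2 h = \left(2 h^{2} - 2\right) 2 h = \left(-2 + 2 h^{2}\right) 2 h = 2 h \left(-2 + 2 h^{2}\right)$)
$a{\left(l \right)} = 0$ ($a{\left(l \right)} = \frac{4 \cdot 1 \left(-1 + 1^{2}\right)}{l} = \frac{4 \cdot 1 \left(-1 + 1\right)}{l} = \frac{4 \cdot 1 \cdot 0}{l} = \frac{0}{l} = 0$)
$\left(\left(-54 + 82\right) - 25\right) + a{\left(13 \right)} = \left(\left(-54 + 82\right) - 25\right) + 0 = \left(28 - 25\right) + 0 = 3 + 0 = 3$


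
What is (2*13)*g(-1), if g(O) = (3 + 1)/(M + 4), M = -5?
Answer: -104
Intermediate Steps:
g(O) = -4 (g(O) = (3 + 1)/(-5 + 4) = 4/(-1) = 4*(-1) = -4)
(2*13)*g(-1) = (2*13)*(-4) = 26*(-4) = -104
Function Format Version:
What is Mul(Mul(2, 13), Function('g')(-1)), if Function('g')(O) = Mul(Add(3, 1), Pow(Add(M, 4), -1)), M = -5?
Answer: -104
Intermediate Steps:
Function('g')(O) = -4 (Function('g')(O) = Mul(Add(3, 1), Pow(Add(-5, 4), -1)) = Mul(4, Pow(-1, -1)) = Mul(4, -1) = -4)
Mul(Mul(2, 13), Function('g')(-1)) = Mul(Mul(2, 13), -4) = Mul(26, -4) = -104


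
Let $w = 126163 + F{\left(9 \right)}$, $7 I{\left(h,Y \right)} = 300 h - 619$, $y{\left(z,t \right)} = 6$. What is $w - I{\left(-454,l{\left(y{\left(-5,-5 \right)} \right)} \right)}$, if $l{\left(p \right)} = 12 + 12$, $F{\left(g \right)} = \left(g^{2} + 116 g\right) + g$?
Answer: $\frac{1027898}{7} \approx 1.4684 \cdot 10^{5}$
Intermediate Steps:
$F{\left(g \right)} = g^{2} + 117 g$
$l{\left(p \right)} = 24$
$I{\left(h,Y \right)} = - \frac{619}{7} + \frac{300 h}{7}$ ($I{\left(h,Y \right)} = \frac{300 h - 619}{7} = \frac{-619 + 300 h}{7} = - \frac{619}{7} + \frac{300 h}{7}$)
$w = 127297$ ($w = 126163 + 9 \left(117 + 9\right) = 126163 + 9 \cdot 126 = 126163 + 1134 = 127297$)
$w - I{\left(-454,l{\left(y{\left(-5,-5 \right)} \right)} \right)} = 127297 - \left(- \frac{619}{7} + \frac{300}{7} \left(-454\right)\right) = 127297 - \left(- \frac{619}{7} - \frac{136200}{7}\right) = 127297 - - \frac{136819}{7} = 127297 + \frac{136819}{7} = \frac{1027898}{7}$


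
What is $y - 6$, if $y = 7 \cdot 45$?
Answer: $309$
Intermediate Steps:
$y = 315$
$y - 6 = 315 - 6 = 309$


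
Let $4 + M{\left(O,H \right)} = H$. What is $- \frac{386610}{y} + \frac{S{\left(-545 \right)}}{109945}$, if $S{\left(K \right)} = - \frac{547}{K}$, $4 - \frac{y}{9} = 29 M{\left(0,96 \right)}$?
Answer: $\frac{3860948996687}{239440419900} \approx 16.125$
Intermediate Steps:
$M{\left(O,H \right)} = -4 + H$
$y = -23976$ ($y = 36 - 9 \cdot 29 \left(-4 + 96\right) = 36 - 9 \cdot 29 \cdot 92 = 36 - 24012 = -23976$)
$- \frac{386610}{y} + \frac{S{\left(-545 \right)}}{109945} = - \frac{386610}{-23976} + \frac{\left(-547\right) \frac{1}{-545}}{109945} = \left(-386610\right) \left(- \frac{1}{23976}\right) + \left(-547\right) \left(- \frac{1}{545}\right) \frac{1}{109945} = \frac{64435}{3996} + \frac{547}{545} \cdot \frac{1}{109945} = \frac{64435}{3996} + \frac{547}{59920025} = \frac{3860948996687}{239440419900}$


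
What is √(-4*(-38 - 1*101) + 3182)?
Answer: √3738 ≈ 61.139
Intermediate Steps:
√(-4*(-38 - 1*101) + 3182) = √(-4*(-38 - 101) + 3182) = √(-4*(-139) + 3182) = √(556 + 3182) = √3738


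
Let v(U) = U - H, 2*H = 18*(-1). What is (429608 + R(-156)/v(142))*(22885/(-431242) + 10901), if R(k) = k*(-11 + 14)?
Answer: 152475987763141690/32558771 ≈ 4.6831e+9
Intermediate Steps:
H = -9 (H = (18*(-1))/2 = (½)*(-18) = -9)
v(U) = 9 + U (v(U) = U - 1*(-9) = U + 9 = 9 + U)
R(k) = 3*k (R(k) = k*3 = 3*k)
(429608 + R(-156)/v(142))*(22885/(-431242) + 10901) = (429608 + (3*(-156))/(9 + 142))*(22885/(-431242) + 10901) = (429608 - 468/151)*(22885*(-1/431242) + 10901) = (429608 - 468*1/151)*(-22885/431242 + 10901) = (429608 - 468/151)*(4700946157/431242) = (64870340/151)*(4700946157/431242) = 152475987763141690/32558771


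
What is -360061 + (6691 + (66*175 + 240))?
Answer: -341580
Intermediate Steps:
-360061 + (6691 + (66*175 + 240)) = -360061 + (6691 + (11550 + 240)) = -360061 + (6691 + 11790) = -360061 + 18481 = -341580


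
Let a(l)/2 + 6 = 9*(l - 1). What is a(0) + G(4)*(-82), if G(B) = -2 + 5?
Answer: -276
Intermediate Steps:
G(B) = 3
a(l) = -30 + 18*l (a(l) = -12 + 2*(9*(l - 1)) = -12 + 2*(9*(-1 + l)) = -12 + 2*(-9 + 9*l) = -12 + (-18 + 18*l) = -30 + 18*l)
a(0) + G(4)*(-82) = (-30 + 18*0) + 3*(-82) = (-30 + 0) - 246 = -30 - 246 = -276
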